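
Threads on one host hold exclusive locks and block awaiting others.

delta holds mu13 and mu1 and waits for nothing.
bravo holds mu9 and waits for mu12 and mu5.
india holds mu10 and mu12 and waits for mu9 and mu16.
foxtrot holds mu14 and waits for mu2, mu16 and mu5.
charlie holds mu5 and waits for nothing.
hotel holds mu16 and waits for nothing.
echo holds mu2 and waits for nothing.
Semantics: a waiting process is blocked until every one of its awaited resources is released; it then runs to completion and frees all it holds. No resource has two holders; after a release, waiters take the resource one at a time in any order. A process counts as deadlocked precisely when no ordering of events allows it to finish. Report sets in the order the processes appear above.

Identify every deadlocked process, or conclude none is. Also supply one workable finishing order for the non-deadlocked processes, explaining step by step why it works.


Deadlocked set: bravo and india.
Key observation: along bravo -> india -> bravo, each member waits on what the next one holds — a deadlock; no other process is dragged down with it.
The rest can finish in the order echo, charlie, hotel, foxtrot, delta.
Step-by-step check:
  echo: no waits; runs immediately, freeing mu2
  charlie: no waits; runs immediately, freeing mu5
  hotel: no waits; runs immediately, freeing mu16
  foxtrot: everything it awaited (mu2, mu16 and mu5) is free; runs, freeing mu14
  delta: no waits; runs immediately, freeing mu13 and mu1


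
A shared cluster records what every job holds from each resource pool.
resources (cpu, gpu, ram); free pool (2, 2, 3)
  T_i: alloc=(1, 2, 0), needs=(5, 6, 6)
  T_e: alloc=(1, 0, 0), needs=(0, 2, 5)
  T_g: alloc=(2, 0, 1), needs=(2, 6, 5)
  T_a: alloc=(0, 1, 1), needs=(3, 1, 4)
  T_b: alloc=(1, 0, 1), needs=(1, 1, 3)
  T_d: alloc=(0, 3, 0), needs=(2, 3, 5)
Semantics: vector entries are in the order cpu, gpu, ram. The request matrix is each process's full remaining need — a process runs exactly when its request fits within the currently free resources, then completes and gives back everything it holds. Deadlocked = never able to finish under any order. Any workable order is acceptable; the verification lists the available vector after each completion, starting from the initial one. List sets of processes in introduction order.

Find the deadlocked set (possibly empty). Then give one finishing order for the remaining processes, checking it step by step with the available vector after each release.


The deadlocked set is empty.
Key observation: there is always a runnable process — T_b first — so the state unwinds completely.
The rest can finish in the order T_b, T_a, T_d, T_e, T_g, T_i. Verifying each step:
  pool = (2, 2, 3)
  run T_b (needs (1, 1, 3), free (2, 2, 3)); after release of (1, 0, 1) the pool is (3, 2, 4)
  run T_a (needs (3, 1, 4), free (3, 2, 4)); after release of (0, 1, 1) the pool is (3, 3, 5)
  run T_d (needs (2, 3, 5), free (3, 3, 5)); after release of (0, 3, 0) the pool is (3, 6, 5)
  run T_e (needs (0, 2, 5), free (3, 6, 5)); after release of (1, 0, 0) the pool is (4, 6, 5)
  run T_g (needs (2, 6, 5), free (4, 6, 5)); after release of (2, 0, 1) the pool is (6, 6, 6)
  run T_i (needs (5, 6, 6), free (6, 6, 6)); after release of (1, 2, 0) the pool is (7, 8, 6)


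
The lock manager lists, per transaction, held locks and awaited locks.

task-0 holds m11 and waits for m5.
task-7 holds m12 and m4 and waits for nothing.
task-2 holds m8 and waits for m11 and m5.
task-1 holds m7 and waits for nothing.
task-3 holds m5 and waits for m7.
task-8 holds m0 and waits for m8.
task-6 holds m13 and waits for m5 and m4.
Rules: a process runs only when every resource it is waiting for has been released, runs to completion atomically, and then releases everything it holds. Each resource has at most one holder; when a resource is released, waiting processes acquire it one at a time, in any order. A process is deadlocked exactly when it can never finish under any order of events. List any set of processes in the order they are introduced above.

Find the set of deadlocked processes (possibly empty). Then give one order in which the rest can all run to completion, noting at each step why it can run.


The deadlocked set is empty.
Key observation: no waiting chain loops back on itself — every chain ends at a process that waits on nothing, so everyone eventually runs.
The rest can finish in the order task-7, task-1, task-3, task-0, task-2, task-8, task-6.
Verifying each step:
  task-7: no waits; runs immediately, freeing m12 and m4
  task-1: no waits; runs immediately, freeing m7
  task-3 waits on m7 — all released -> runs and releases m5
  task-0 waits on m5 — all released -> runs and releases m11
  task-2 waits on m11 and m5 — all released -> runs and releases m8
  task-8 waits on m8 — all released -> runs and releases m0
  task-6 waits on m5 and m4 — all released -> runs and releases m13


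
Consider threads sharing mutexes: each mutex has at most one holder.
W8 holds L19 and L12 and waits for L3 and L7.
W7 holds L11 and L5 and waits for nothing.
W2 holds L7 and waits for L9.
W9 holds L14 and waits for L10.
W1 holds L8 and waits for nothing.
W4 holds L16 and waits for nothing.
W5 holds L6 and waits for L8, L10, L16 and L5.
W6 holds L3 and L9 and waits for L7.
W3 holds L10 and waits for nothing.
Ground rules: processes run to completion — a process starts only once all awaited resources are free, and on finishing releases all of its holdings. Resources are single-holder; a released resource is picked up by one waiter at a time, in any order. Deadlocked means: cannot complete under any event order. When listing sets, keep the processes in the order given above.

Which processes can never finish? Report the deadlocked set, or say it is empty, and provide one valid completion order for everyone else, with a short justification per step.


The deadlocked set is W8, W2 and W6.
Key observation: nobody on the ring W2 -> W6 -> W2 can start until another member finishes, which never happens; W8 waits into the deadlock from upstream.
The rest can finish in the order W3, W1, W7, W4, W5, W9.
Walking it through:
  W3: no waits; runs immediately, freeing L10
  W1: no waits; runs immediately, freeing L8
  W7: no waits; runs immediately, freeing L11 and L5
  W4: no waits; runs immediately, freeing L16
  run W5 (all its waits — L8, L10, L16 and L5 — are resolved); releases L6
  run W9 (all its waits — L10 — are resolved); releases L14


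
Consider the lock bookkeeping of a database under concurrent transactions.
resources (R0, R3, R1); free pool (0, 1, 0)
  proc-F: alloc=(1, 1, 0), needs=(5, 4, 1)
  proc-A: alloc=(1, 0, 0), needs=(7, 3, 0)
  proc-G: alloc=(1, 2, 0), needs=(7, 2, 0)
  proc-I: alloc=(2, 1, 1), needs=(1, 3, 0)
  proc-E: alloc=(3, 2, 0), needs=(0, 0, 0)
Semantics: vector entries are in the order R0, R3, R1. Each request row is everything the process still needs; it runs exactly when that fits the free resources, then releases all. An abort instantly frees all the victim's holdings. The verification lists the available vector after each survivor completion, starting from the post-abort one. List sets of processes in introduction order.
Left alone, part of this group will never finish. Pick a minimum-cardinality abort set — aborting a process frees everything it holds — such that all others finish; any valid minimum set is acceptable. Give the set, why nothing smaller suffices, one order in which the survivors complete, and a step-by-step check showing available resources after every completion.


The answer: abort proc-G.
Key observation: proc-A could never have finished before the abort; with (1, 2, 0) returned by proc-G, it fits at step 4.
No smaller set exists: with zero aborts the deadlock remains.
The survivors complete as proc-E, proc-I, proc-F, proc-A. Step-by-step check (starting from the post-abort pool):
  pool = (1, 3, 0)
  proc-E: need (0, 0, 0) fits (1, 3, 0); releases (3, 2, 0), pool now (4, 5, 0)
  proc-I: need (1, 3, 0) fits (4, 5, 0); releases (2, 1, 1), pool now (6, 6, 1)
  proc-F: need (5, 4, 1) fits (6, 6, 1); releases (1, 1, 0), pool now (7, 7, 1)
  proc-A: need (7, 3, 0) fits (7, 7, 1); releases (1, 0, 0), pool now (8, 7, 1)


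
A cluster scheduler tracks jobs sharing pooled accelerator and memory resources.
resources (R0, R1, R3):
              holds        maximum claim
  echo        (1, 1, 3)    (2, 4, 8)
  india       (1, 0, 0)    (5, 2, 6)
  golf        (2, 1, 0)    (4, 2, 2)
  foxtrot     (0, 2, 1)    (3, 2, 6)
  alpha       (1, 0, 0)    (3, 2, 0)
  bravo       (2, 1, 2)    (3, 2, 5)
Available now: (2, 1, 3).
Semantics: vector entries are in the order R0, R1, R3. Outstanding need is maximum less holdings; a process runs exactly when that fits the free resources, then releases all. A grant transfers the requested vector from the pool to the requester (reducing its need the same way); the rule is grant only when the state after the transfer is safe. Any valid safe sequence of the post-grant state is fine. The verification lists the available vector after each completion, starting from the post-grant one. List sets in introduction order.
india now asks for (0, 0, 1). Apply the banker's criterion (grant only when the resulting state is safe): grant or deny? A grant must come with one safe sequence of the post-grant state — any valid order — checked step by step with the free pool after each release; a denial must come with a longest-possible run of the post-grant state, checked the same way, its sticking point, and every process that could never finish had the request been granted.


DENY: after the grant no complete ordering would exist.
Key observation: after golf, alpha complete, (5, 2, 2) is the best the pool ever gets, yet each leftover process wants more R3.
On the post-grant state, golf, alpha is a maximal run — nothing extends it. Check, step by step:
  pool = (2, 1, 2)
  golf: need (2, 1, 2) fits (2, 1, 2); releases (2, 1, 0), pool now (4, 2, 2)
  alpha: need (2, 2, 0) fits (4, 2, 2); releases (1, 0, 0), pool now (5, 2, 2)
  blocked: echo wants (1, 3, 5), pool (5, 2, 2) — not enough R1 and R3
  blocked: india wants (4, 2, 5), pool (5, 2, 2) — not enough R3
  blocked: foxtrot wants (3, 0, 5), pool (5, 2, 2) — not enough R3
  blocked: bravo wants (1, 1, 3), pool (5, 2, 2) — not enough R3
Had the request been granted, echo, india, foxtrot and bravo could never finish.


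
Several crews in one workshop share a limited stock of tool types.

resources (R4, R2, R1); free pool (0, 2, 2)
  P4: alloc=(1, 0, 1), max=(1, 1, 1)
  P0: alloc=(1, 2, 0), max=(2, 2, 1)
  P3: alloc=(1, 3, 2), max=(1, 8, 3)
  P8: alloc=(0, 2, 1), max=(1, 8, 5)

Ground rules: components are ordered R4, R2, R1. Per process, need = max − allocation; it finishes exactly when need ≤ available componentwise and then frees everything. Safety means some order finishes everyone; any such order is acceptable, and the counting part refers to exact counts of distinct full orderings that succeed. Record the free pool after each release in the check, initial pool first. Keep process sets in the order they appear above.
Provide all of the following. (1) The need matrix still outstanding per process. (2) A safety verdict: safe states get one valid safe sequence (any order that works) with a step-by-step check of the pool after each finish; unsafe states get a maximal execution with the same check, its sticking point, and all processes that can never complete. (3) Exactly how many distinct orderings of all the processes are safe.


(1) Need matrix, components ordered R4, R2, R1:
  P4: (0, 1, 0)
  P0: (1, 0, 1)
  P3: (0, 5, 1)
  P8: (1, 6, 4)
(2) UNSAFE — no complete ordering exists.
Key observation: the pool after P4, P0 is (2, 4, 3); every surviving request exceeds it in R2, so progress ends there.
Going as far as possible: P4, P0; after that, nothing fits. Walking it through:
  pool = (0, 2, 2)
  P4: need (0, 1, 0) fits (0, 2, 2); releases (1, 0, 1), pool now (1, 2, 3)
  P0: need (1, 0, 1) fits (1, 2, 3); releases (1, 2, 0), pool now (2, 4, 3)
  blocked: P3 wants (0, 5, 1), pool (2, 4, 3) — not enough R2
  blocked: P8 wants (1, 6, 4), pool (2, 4, 3) — not enough R2 and R1
Never able to finish: P3 and P8.
(3) Exactly 0 of the possible complete orderings are safe sequences.


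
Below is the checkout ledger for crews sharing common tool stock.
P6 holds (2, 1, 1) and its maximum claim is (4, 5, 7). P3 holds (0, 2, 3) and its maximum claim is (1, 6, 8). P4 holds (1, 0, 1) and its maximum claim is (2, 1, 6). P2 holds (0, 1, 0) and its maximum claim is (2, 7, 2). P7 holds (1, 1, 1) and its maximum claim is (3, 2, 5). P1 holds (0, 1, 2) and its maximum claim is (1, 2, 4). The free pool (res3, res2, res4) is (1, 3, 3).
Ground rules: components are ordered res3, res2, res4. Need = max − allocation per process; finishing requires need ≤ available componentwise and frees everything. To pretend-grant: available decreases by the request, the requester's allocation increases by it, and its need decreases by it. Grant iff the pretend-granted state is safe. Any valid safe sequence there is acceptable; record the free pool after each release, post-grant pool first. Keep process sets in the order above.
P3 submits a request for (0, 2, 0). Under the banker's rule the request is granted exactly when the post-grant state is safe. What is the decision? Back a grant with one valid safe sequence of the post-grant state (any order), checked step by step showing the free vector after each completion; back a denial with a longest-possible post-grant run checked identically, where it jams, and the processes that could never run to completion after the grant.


GRANT: granting preserves safety; a valid post-grant sequence is P1, P4, P3, P2, P6, P7.
Key observation: granting shrinks the pool to (1, 1, 3), yet P1 still fits and the chain goes through.
Step-by-step check of the post-grant state:
  pool = (1, 1, 3)
  P1: need (1, 1, 2) fits (1, 1, 3); releases (0, 1, 2), pool now (1, 2, 5)
  P4: need (1, 1, 5) fits (1, 2, 5); releases (1, 0, 1), pool now (2, 2, 6)
  P3: need (1, 2, 5) fits (2, 2, 6); releases (0, 4, 3), pool now (2, 6, 9)
  P2: need (2, 6, 2) fits (2, 6, 9); releases (0, 1, 0), pool now (2, 7, 9)
  P6: need (2, 4, 6) fits (2, 7, 9); releases (2, 1, 1), pool now (4, 8, 10)
  P7: need (2, 1, 4) fits (4, 8, 10); releases (1, 1, 1), pool now (5, 9, 11)


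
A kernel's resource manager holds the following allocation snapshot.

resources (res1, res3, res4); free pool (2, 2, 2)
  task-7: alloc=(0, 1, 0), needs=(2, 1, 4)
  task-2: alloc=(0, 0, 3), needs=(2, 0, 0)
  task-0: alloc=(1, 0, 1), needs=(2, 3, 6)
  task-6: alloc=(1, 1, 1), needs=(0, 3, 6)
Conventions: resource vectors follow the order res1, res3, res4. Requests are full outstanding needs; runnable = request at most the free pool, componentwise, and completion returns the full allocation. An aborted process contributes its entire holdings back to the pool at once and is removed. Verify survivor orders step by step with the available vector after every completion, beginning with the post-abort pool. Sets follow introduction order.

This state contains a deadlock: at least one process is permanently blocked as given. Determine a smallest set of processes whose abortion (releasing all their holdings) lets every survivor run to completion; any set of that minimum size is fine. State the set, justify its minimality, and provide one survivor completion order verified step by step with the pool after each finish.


Minimum abort set: task-6.
Key observation: task-0 was stuck for good until task-6 gave back (1, 1, 1); in the order shown it finishes at step 2.
Minimality: the empty abort set fails — the state is deadlocked as it stands.
The survivors complete as task-2, task-0, task-7. Check, step by step (starting from the post-abort pool):
  pool = (3, 3, 3)
  task-2 needs (2, 0, 0) <= (3, 3, 3) -> finishes; pool += (0, 0, 3) = (3, 3, 6)
  task-0 needs (2, 3, 6) <= (3, 3, 6) -> finishes; pool += (1, 0, 1) = (4, 3, 7)
  task-7 needs (2, 1, 4) <= (4, 3, 7) -> finishes; pool += (0, 1, 0) = (4, 4, 7)


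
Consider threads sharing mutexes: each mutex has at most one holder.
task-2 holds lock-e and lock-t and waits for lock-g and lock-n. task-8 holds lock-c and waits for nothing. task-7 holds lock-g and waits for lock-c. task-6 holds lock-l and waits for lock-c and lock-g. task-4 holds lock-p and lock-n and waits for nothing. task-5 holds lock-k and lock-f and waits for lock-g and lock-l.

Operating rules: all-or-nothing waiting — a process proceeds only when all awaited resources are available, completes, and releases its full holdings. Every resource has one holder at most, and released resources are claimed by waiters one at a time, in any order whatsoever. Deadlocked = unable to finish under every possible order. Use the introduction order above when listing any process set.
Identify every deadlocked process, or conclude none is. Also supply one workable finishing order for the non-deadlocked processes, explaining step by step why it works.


The deadlocked set is empty.
Key observation: no waiting chain loops back on itself — every chain ends at a process that waits on nothing, so everyone eventually runs.
The rest can finish in the order task-8, task-7, task-6, task-4, task-2, task-5.
Step-by-step check:
  task-8 waits on nothing -> runs at once and releases lock-c
  task-7: everything it awaited (lock-c) is free; runs, freeing lock-g
  task-6: everything it awaited (lock-c and lock-g) is free; runs, freeing lock-l
  task-4 waits on nothing -> runs at once and releases lock-p and lock-n
  task-2: everything it awaited (lock-g and lock-n) is free; runs, freeing lock-e and lock-t
  task-5: everything it awaited (lock-g and lock-l) is free; runs, freeing lock-k and lock-f


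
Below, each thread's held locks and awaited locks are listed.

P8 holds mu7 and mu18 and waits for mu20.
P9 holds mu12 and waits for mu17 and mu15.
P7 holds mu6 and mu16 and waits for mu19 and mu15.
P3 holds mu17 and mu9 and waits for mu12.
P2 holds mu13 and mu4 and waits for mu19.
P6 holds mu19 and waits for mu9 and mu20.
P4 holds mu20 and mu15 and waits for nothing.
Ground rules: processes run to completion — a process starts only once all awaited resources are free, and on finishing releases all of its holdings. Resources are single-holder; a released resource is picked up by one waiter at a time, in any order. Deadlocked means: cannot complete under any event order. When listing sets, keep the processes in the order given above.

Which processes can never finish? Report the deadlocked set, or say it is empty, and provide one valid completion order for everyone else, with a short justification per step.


Deadlocked: P9, P7, P3, P2 and P6.
Key observation: the waits loop around P9 -> P3 -> P9 with no way out; P7, P2 and P6 wait into the deadlock from upstream.
The rest can finish in the order P4, P8.
Walking it through:
  P4 waits on nothing -> runs at once and releases mu20 and mu15
  run P8 (all its waits — mu20 — are resolved); releases mu7 and mu18


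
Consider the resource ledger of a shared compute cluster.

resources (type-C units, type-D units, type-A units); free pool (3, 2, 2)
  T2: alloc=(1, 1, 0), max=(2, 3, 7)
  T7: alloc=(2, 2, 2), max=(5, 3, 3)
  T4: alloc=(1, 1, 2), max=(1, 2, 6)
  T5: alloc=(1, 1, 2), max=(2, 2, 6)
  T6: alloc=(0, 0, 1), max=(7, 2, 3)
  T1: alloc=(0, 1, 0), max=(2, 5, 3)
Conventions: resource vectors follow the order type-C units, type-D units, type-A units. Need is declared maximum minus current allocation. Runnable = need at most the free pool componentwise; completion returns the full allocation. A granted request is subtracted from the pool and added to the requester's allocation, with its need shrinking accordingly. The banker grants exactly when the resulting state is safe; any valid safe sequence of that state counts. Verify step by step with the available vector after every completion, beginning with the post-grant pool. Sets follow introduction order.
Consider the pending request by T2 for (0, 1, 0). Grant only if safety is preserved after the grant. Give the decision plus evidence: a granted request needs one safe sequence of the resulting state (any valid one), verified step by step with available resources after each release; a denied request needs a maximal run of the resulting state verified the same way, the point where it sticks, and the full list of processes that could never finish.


GRANT. The post-grant state is safe; one safe sequence: T7, T5, T4, T6, T2, T1.
Key observation: post-grant, (3, 1, 2) remains, and an order beginning with T7 completes everyone.
Check on the post-grant state, step by step:
  pool = (3, 1, 2)
  T7: need (3, 1, 1) fits (3, 1, 2); releases (2, 2, 2), pool now (5, 3, 4)
  T5: need (1, 1, 4) fits (5, 3, 4); releases (1, 1, 2), pool now (6, 4, 6)
  T4: need (0, 1, 4) fits (6, 4, 6); releases (1, 1, 2), pool now (7, 5, 8)
  T6: need (7, 2, 2) fits (7, 5, 8); releases (0, 0, 1), pool now (7, 5, 9)
  T2: need (1, 1, 7) fits (7, 5, 9); releases (1, 2, 0), pool now (8, 7, 9)
  T1: need (2, 4, 3) fits (8, 7, 9); releases (0, 1, 0), pool now (8, 8, 9)


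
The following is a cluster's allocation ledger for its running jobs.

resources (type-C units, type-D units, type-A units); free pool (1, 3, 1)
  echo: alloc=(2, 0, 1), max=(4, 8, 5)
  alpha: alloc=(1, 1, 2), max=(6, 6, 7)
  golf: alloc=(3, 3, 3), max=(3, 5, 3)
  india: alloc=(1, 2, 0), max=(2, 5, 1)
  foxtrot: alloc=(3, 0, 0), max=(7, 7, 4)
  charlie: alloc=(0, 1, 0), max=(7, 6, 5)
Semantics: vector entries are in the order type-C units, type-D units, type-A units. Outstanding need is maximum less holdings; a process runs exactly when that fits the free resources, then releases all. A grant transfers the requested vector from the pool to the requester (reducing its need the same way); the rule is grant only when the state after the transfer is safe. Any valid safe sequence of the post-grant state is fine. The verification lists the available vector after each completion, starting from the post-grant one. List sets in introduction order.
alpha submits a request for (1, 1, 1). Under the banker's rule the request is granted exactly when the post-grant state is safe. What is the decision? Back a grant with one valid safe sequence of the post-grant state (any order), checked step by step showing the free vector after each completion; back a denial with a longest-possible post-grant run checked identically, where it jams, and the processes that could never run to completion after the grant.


DENY: after the grant no complete ordering would exist.
Key observation: once golf, india finish, the pool peaks at (4, 7, 3) — and every remaining process still needs more type-A units than that.
After a pretend grant, a maximal execution: golf, india — then nothing else fits. Step-by-step check:
  pool = (0, 2, 0)
  golf: need (0, 2, 0) fits (0, 2, 0); releases (3, 3, 3), pool now (3, 5, 3)
  india: need (1, 3, 1) fits (3, 5, 3); releases (1, 2, 0), pool now (4, 7, 3)
  blocked: echo wants (2, 8, 4), pool (4, 7, 3) — not enough type-D units and type-A units
  blocked: alpha wants (4, 4, 4), pool (4, 7, 3) — not enough type-A units
  blocked: foxtrot wants (4, 7, 4), pool (4, 7, 3) — not enough type-A units
  blocked: charlie wants (7, 5, 5), pool (4, 7, 3) — not enough type-C units and type-A units
Processes that could never finish after the grant: echo, alpha, foxtrot and charlie.


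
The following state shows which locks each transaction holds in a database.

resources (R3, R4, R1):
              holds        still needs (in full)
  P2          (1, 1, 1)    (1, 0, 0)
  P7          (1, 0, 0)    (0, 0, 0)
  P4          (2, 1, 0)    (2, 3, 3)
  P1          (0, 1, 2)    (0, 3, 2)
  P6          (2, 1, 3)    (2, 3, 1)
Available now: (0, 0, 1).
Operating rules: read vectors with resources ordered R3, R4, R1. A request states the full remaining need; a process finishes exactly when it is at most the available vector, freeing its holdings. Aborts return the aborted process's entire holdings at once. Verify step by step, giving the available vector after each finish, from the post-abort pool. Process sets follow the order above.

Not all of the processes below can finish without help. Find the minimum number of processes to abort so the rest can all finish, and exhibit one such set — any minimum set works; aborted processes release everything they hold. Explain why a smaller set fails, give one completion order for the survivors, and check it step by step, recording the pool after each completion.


Abort P4 and P6.
Key observation: before aborting P4 and P6, P1 was permanently blocked — no order could ever run it; afterwards it completes at step 3.
Minimality, checking each single-abort alternative: P2 alone leaves P4 blocked (short on R4 and R1); P7 alone leaves P4 blocked (short on R4 and R1); P4 alone leaves P1 blocked (short on R4); P1 alone leaves P4 blocked (short on R4); P6 alone leaves P4 blocked (short on R4).
Survivors finish in the order: P7, P2, P1. Verifying each step (pool after the aborts first):
  pool = (4, 2, 4)
  run P7 (needs (0, 0, 0), free (4, 2, 4)); after release of (1, 0, 0) the pool is (5, 2, 4)
  run P2 (needs (1, 0, 0), free (5, 2, 4)); after release of (1, 1, 1) the pool is (6, 3, 5)
  run P1 (needs (0, 3, 2), free (6, 3, 5)); after release of (0, 1, 2) the pool is (6, 4, 7)


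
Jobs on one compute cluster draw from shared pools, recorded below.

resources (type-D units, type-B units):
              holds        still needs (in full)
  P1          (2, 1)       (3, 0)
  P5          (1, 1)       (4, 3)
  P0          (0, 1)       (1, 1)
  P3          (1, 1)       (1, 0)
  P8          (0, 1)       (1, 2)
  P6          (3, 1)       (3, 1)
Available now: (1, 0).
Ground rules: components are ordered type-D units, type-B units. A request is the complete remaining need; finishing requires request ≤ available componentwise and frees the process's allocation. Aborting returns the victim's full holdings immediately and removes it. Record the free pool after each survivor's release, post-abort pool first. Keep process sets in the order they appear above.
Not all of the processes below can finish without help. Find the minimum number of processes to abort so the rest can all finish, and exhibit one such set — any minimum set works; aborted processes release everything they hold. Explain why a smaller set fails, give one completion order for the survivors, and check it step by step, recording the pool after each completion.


The answer: abort P6.
Key observation: P1 had no path to completion before; after the abort of P6 ((3, 1) returned), step 2 is where it fits.
No smaller set exists: with zero aborts the deadlock remains.
One survivor order: P3, P1, P8, P5, P0. Walking it through (post-abort pool first):
  pool = (4, 1)
  run P3 (needs (1, 0), free (4, 1)); after release of (1, 1) the pool is (5, 2)
  run P1 (needs (3, 0), free (5, 2)); after release of (2, 1) the pool is (7, 3)
  run P8 (needs (1, 2), free (7, 3)); after release of (0, 1) the pool is (7, 4)
  run P5 (needs (4, 3), free (7, 4)); after release of (1, 1) the pool is (8, 5)
  run P0 (needs (1, 1), free (8, 5)); after release of (0, 1) the pool is (8, 6)


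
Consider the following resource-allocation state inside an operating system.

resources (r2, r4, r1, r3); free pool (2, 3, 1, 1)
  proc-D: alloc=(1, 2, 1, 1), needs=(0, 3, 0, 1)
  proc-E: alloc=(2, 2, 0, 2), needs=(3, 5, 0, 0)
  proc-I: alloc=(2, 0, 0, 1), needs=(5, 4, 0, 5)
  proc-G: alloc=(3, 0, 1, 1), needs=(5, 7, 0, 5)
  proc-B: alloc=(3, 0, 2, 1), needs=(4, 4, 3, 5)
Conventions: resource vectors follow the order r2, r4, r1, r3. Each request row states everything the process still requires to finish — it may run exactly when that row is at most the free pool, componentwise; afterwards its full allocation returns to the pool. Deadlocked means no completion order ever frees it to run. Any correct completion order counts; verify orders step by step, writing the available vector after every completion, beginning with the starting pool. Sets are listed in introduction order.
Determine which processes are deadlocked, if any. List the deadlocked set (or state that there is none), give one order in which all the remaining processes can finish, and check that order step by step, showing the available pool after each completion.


The deadlocked set is proc-I, proc-G and proc-B.
Key observation: after proc-D, proc-E complete, (5, 7, 2, 4) is the best the pool ever gets, yet each leftover process wants more r3.
A valid finishing order for the others: proc-D, proc-E. Check, step by step:
  pool = (2, 3, 1, 1)
  run proc-D (needs (0, 3, 0, 1), free (2, 3, 1, 1)); after release of (1, 2, 1, 1) the pool is (3, 5, 2, 2)
  run proc-E (needs (3, 5, 0, 0), free (3, 5, 2, 2)); after release of (2, 2, 0, 2) the pool is (5, 7, 2, 4)
The stuck group stays short no matter what:
  blocked: proc-I wants (5, 4, 0, 5), pool (5, 7, 2, 4) — not enough r3
  blocked: proc-G wants (5, 7, 0, 5), pool (5, 7, 2, 4) — not enough r3
  blocked: proc-B wants (4, 4, 3, 5), pool (5, 7, 2, 4) — not enough r1 and r3


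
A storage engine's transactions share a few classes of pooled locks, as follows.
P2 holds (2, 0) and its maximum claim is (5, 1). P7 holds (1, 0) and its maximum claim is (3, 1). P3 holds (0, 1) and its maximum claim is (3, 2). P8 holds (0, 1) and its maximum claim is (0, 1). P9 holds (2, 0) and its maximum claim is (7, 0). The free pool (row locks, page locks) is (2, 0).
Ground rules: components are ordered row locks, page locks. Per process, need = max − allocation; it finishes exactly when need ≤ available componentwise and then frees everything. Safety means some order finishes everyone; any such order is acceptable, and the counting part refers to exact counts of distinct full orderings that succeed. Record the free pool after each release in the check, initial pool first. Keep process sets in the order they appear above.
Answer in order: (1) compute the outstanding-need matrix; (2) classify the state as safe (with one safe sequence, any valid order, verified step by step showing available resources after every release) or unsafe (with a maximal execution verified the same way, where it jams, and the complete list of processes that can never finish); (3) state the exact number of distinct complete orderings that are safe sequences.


(1) Outstanding need per process (order row locks, page locks):
  P2: (3, 1)
  P7: (2, 1)
  P3: (3, 1)
  P8: (0, 0)
  P9: (5, 0)
(2) The state is SAFE; one workable sequence: P8, P7, P3, P2, P9.
Key observation: reading the order forward, P7 is the first process whose need (2, 1) meets the free pool (2, 1) exactly on a resource it requests.
Walking it through:
  pool = (2, 0)
  P8: need (0, 0) fits (2, 0); releases (0, 1), pool now (2, 1)
  P7: need (2, 1) fits (2, 1); releases (1, 0), pool now (3, 1)
  P3: need (3, 1) fits (3, 1); releases (0, 1), pool now (3, 2)
  P2: need (3, 1) fits (3, 2); releases (2, 0), pool now (5, 2)
  P9: need (5, 0) fits (5, 2); releases (2, 0), pool now (7, 2)
(3) Exactly 3 of the possible complete orderings are safe sequences.


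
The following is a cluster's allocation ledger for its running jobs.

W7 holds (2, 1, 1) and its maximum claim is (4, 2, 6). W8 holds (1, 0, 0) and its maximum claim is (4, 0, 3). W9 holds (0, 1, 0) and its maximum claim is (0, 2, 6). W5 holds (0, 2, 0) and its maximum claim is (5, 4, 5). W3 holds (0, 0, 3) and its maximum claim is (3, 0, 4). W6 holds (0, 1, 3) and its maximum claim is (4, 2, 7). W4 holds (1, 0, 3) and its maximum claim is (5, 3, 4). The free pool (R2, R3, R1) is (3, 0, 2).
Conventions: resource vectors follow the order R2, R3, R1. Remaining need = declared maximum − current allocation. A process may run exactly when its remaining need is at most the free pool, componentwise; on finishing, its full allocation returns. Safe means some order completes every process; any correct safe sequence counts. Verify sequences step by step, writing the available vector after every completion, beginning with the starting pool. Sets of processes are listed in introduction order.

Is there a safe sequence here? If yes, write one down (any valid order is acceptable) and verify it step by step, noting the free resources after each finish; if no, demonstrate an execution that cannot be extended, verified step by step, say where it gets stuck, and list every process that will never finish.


UNSAFE — no complete ordering exists.
Key observation: once W3, W8 finish, the pool peaks at (4, 0, 5) — and every remaining process still needs more R3 than that.
Going as far as possible: W3, W8; after that, nothing fits. Walking it through:
  pool = (3, 0, 2)
  W3 needs (3, 0, 1) <= (3, 0, 2) -> finishes; pool += (0, 0, 3) = (3, 0, 5)
  W8 needs (3, 0, 3) <= (3, 0, 5) -> finishes; pool += (1, 0, 0) = (4, 0, 5)
  blocked: W7 wants (2, 1, 5), pool (4, 0, 5) — not enough R3
  blocked: W9 wants (0, 1, 6), pool (4, 0, 5) — not enough R3 and R1
  blocked: W5 wants (5, 2, 5), pool (4, 0, 5) — not enough R2 and R3
  blocked: W6 wants (4, 1, 4), pool (4, 0, 5) — not enough R3
  blocked: W4 wants (4, 3, 1), pool (4, 0, 5) — not enough R3
Processes that can never finish: W7, W9, W5, W6 and W4.


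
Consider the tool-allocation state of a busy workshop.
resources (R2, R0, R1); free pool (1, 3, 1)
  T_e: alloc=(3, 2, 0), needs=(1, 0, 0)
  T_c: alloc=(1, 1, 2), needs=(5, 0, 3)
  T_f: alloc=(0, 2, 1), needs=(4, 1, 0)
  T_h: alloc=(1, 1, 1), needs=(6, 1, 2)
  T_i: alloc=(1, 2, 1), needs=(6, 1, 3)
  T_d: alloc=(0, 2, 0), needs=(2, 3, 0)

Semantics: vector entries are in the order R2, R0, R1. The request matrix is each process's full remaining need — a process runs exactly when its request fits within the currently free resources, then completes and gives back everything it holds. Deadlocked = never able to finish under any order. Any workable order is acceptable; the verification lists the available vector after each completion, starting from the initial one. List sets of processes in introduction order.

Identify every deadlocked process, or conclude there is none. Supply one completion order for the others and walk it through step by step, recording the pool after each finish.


Deadlocked set: T_c, T_h and T_i.
Key observation: no order helps: past T_e, T_f, T_d, the free pool tops out at (4, 9, 2), below what each blocked process needs in R2.
A valid finishing order for the others: T_e, T_f, T_d. Walking it through:
  pool = (1, 3, 1)
  run T_e (needs (1, 0, 0), free (1, 3, 1)); after release of (3, 2, 0) the pool is (4, 5, 1)
  run T_f (needs (4, 1, 0), free (4, 5, 1)); after release of (0, 2, 1) the pool is (4, 7, 2)
  run T_d (needs (2, 3, 0), free (4, 7, 2)); after release of (0, 2, 0) the pool is (4, 9, 2)
None of the blocked processes ever fits:
  blocked: T_c wants (5, 0, 3), pool (4, 9, 2) — not enough R2 and R1
  blocked: T_h wants (6, 1, 2), pool (4, 9, 2) — not enough R2
  blocked: T_i wants (6, 1, 3), pool (4, 9, 2) — not enough R2 and R1


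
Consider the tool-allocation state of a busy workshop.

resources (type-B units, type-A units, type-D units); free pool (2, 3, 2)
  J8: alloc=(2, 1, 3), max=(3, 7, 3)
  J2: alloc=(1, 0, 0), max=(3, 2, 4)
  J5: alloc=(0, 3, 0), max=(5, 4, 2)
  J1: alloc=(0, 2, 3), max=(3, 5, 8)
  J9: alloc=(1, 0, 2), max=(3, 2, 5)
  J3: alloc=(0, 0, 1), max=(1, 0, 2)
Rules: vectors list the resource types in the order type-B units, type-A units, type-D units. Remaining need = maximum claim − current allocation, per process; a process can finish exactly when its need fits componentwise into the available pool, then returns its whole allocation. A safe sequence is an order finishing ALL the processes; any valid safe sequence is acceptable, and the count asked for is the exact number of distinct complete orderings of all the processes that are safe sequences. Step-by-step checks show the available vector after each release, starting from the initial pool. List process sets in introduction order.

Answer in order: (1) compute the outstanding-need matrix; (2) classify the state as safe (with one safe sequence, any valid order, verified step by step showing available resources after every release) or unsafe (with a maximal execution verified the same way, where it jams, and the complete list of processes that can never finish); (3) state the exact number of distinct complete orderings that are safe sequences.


(1) Need matrix, components ordered type-B units, type-A units, type-D units:
  J8: (1, 6, 0)
  J2: (2, 2, 4)
  J5: (5, 1, 2)
  J1: (3, 3, 5)
  J9: (2, 2, 3)
  J3: (1, 0, 1)
(2) UNSAFE.
Key observation: after J3, J9, J2, J1 the pool peaks at (4, 5, 8), and each blocked process is short somewhere: J8 on type-A units; J5 on type-B units.
Going as far as possible: J3, J9, J2, J1; after that, nothing fits. Verifying each step:
  pool = (2, 3, 2)
  run J3 (needs (1, 0, 1), free (2, 3, 2)); after release of (0, 0, 1) the pool is (2, 3, 3)
  run J9 (needs (2, 2, 3), free (2, 3, 3)); after release of (1, 0, 2) the pool is (3, 3, 5)
  run J2 (needs (2, 2, 4), free (3, 3, 5)); after release of (1, 0, 0) the pool is (4, 3, 5)
  run J1 (needs (3, 3, 5), free (4, 3, 5)); after release of (0, 2, 3) the pool is (4, 5, 8)
  J8 cannot run: need (1, 6, 0) vs free (4, 5, 8) (insufficient type-A units)
  J5 cannot run: need (5, 1, 2) vs free (4, 5, 8) (insufficient type-B units)
Processes that can never finish: J8 and J5.
(3) Precisely 0 of the possible complete orderings are safe sequences.


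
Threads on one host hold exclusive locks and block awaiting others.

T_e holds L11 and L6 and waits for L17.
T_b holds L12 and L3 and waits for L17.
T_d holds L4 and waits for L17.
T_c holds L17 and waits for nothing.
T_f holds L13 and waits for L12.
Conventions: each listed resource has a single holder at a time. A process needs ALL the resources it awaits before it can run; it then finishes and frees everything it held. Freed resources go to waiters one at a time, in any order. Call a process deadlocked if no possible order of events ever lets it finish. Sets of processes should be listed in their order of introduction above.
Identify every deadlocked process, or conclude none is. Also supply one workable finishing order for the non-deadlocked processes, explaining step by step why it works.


The deadlocked set is empty.
Key observation: no waiting chain loops back on itself — every chain ends at a process that waits on nothing, so everyone eventually runs.
A valid finishing order for the others: T_c, T_b, T_f, T_d, T_e.
Verifying each step:
  T_c: no waits; runs immediately, freeing L17
  T_b waits on L17 — all released -> runs and releases L12 and L3
  T_f waits on L12 — all released -> runs and releases L13
  T_d waits on L17 — all released -> runs and releases L4
  T_e waits on L17 — all released -> runs and releases L11 and L6


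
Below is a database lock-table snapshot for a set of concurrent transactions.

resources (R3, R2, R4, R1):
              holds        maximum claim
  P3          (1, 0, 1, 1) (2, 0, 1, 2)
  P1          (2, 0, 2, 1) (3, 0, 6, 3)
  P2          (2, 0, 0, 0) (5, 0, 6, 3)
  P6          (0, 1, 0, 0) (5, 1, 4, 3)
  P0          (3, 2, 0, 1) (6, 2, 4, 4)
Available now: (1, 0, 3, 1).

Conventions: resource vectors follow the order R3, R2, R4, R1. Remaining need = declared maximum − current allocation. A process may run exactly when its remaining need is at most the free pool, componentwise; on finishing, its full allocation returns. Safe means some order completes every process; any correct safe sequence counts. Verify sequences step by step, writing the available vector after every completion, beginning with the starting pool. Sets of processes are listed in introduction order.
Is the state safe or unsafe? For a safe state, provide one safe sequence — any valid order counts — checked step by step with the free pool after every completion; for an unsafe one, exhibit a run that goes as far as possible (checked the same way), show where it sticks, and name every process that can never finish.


The state is SAFE; one workable sequence: P3, P1, P2, P0, P6.
Key observation: P3 marks the first exact bind of the order: its need (1, 0, 0, 1) fits the free (1, 0, 3, 1) with zero slack on a requested resource.
Check, step by step:
  pool = (1, 0, 3, 1)
  P3 needs (1, 0, 0, 1) <= (1, 0, 3, 1) -> finishes; pool += (1, 0, 1, 1) = (2, 0, 4, 2)
  P1 needs (1, 0, 4, 2) <= (2, 0, 4, 2) -> finishes; pool += (2, 0, 2, 1) = (4, 0, 6, 3)
  P2 needs (3, 0, 6, 3) <= (4, 0, 6, 3) -> finishes; pool += (2, 0, 0, 0) = (6, 0, 6, 3)
  P0 needs (3, 0, 4, 3) <= (6, 0, 6, 3) -> finishes; pool += (3, 2, 0, 1) = (9, 2, 6, 4)
  P6 needs (5, 0, 4, 3) <= (9, 2, 6, 4) -> finishes; pool += (0, 1, 0, 0) = (9, 3, 6, 4)
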